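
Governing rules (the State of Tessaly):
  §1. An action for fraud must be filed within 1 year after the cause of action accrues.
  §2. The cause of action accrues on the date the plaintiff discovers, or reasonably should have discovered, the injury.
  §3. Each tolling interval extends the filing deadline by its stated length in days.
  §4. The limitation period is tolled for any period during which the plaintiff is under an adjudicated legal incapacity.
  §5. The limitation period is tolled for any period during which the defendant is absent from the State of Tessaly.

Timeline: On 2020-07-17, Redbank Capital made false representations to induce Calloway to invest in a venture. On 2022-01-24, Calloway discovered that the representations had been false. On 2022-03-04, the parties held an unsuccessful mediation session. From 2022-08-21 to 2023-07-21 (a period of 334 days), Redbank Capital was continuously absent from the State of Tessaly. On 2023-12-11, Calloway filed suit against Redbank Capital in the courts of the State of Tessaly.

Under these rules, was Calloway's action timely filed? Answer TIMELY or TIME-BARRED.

Under the discovery rule, the claim accrued on 2022-01-24, when Calloway discovered the injury — not on the 2020-07-17 date of the underlying act.
Adding the 1 year base period to 2022-01-24 gives a deadline of 2023-01-24, before any tolling.
The period was tolled for 334 days by the defendant's absence from the jurisdiction (2022-08-21 to 2023-07-21), pushing the deadline to 2023-12-24.
Nothing else in the chronology tolls or restarts the period.
Calloway filed on 2023-12-11, before the 2023-12-24 deadline, so the action is timely.

TIMELY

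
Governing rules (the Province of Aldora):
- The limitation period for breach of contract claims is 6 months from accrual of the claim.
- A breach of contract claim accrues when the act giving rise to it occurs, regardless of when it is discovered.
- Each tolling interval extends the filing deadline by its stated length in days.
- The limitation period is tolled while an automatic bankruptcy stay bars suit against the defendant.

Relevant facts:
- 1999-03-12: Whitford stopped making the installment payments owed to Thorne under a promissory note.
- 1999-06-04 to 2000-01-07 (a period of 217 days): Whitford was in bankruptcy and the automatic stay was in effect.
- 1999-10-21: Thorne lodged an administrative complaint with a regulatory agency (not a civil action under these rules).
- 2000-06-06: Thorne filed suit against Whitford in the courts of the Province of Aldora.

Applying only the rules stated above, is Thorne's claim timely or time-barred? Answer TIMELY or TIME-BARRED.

TIME-BARRED

The limitation period began to run on 1999-03-12.
The untolled deadline — 6 months after 1999-03-12 — is 1999-09-12.
The period was tolled for 217 days by the automatic bankruptcy stay (1999-06-04 to 2000-01-07), pushing the deadline to 2000-04-16.
Nothing else in the chronology tolls or restarts the period.
Thorne filed on 2000-06-06, after the 2000-04-16 deadline, so the action is time-barred.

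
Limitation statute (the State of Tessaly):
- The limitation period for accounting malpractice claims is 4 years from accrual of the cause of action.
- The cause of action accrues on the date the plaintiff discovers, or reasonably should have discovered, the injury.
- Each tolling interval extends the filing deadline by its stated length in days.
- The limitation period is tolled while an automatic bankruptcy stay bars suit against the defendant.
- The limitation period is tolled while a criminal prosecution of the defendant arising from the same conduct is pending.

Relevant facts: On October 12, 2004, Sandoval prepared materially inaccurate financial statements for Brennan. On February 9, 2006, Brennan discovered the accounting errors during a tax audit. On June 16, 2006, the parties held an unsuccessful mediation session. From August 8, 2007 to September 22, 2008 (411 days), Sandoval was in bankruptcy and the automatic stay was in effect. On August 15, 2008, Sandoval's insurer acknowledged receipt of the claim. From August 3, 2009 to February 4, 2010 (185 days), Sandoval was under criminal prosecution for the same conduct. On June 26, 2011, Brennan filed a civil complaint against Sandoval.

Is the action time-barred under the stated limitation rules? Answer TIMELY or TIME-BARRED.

TIMELY

The claim did not accrue until Brennan discovered the injury on February 9, 2006; the October 12, 2004 act date does not start the clock under the stated rule.
The untolled deadline — 4 years after February 9, 2006 — is February 9, 2010.
Because the automatic bankruptcy stay ran from August 8, 2007 to September 22, 2008, the deadline is extended by 411 days to March 27, 2011.
The pending criminal prosecution from August 3, 2009 to February 4, 2010 tolled the period for 185 days, extending the deadline to September 28, 2011.
None of the other events listed affects the running of the period under the stated rules.
Brennan filed on June 26, 2011, before the September 28, 2011 deadline, so the action is timely.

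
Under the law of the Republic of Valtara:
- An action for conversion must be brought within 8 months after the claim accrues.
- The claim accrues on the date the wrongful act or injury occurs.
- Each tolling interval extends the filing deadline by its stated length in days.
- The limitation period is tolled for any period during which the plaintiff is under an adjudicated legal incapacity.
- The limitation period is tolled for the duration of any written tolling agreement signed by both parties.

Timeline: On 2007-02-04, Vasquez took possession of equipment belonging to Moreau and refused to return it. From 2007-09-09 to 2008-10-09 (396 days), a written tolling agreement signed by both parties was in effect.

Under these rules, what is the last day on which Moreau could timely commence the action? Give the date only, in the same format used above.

The claim accrued on 2007-02-04, when the wrongful act occurred.
8 months from 2007-02-04 is 2007-10-04.
The written tolling agreement from 2007-09-09 to 2008-10-09 tolled the period for 396 days, extending the deadline to 2008-11-03.

2008-11-03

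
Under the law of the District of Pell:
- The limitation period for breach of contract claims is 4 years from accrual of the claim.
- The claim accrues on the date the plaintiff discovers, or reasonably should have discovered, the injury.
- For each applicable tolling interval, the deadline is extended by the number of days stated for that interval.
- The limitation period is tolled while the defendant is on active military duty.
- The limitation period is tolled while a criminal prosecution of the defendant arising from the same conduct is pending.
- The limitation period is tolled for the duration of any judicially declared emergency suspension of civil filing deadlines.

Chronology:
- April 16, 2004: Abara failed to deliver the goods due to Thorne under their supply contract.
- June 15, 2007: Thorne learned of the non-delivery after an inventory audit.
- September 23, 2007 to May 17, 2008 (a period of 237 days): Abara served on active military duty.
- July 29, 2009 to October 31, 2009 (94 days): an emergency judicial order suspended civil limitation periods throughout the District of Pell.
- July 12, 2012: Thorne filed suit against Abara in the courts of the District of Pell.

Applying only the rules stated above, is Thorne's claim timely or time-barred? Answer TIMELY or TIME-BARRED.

TIME-BARRED

The claim did not accrue until Thorne discovered the injury on June 15, 2007; the April 16, 2004 act date does not start the clock under the stated rule.
The untolled deadline — 4 years after June 15, 2007 — is June 15, 2011.
The defendant's active military service from September 23, 2007 to May 17, 2008 tolled the period for 237 days, extending the deadline to February 7, 2012.
The emergency suspension of filing deadlines from July 29, 2009 to October 31, 2009 tolled the period for 94 days, extending the deadline to May 11, 2012.
Thorne filed on July 12, 2012, after the May 11, 2012 deadline, so the action is time-barred.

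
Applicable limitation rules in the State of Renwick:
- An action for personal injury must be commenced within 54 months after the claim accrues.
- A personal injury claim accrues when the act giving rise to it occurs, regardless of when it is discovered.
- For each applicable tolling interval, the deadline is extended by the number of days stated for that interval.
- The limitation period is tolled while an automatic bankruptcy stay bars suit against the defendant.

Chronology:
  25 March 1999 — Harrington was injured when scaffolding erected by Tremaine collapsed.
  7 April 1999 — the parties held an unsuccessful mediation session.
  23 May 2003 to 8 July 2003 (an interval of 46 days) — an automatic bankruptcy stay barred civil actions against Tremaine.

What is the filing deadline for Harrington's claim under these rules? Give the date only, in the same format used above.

The limitation period began to run on 25 March 1999.
The untolled deadline — 54 months after 25 March 1999 — is 25 September 2003.
The automatic bankruptcy stay from 23 May 2003 to 8 July 2003 tolled the period for 46 days, extending the deadline to 10 November 2003.
Nothing else in the chronology tolls or restarts the period.

10 November 2003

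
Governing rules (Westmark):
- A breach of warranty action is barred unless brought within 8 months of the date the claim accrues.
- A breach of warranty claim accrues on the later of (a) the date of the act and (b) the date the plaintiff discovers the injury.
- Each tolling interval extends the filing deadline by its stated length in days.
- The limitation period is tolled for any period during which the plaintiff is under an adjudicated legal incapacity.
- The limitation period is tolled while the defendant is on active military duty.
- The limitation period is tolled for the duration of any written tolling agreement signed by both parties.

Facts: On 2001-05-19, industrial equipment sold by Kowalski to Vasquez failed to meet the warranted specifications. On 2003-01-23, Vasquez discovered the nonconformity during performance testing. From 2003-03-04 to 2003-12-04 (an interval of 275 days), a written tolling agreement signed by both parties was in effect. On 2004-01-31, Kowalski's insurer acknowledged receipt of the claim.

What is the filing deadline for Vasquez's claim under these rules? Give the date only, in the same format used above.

2004-06-24

The claim accrued on 2003-01-23 — the later of the 2001-05-19 act and the 2003-01-23 discovery.
8 months from 2003-01-23 is 2003-09-23.
The written tolling agreement from 2003-03-04 to 2003-12-04 tolled the period for 275 days, extending the deadline to 2004-06-24.
None of the other events listed affects the running of the period under the stated rules.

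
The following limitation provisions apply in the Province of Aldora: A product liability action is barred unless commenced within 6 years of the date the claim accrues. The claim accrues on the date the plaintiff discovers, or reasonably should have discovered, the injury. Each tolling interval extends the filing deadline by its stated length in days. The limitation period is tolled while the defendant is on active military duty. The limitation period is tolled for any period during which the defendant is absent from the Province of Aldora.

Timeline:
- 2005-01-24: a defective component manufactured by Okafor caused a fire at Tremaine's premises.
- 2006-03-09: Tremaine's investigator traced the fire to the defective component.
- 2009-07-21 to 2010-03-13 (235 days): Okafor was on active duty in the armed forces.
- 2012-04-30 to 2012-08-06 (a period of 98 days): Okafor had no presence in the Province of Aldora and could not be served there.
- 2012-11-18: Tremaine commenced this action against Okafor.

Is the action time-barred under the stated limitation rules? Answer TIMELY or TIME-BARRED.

Under the discovery rule, the claim accrued on 2006-03-09, when Tremaine discovered the injury — not on the 2005-01-24 date of the underlying act.
Adding the 6 years base period to 2006-03-09 gives a deadline of 2012-03-09, before any tolling.
The defendant's active military service from 2009-07-21 to 2010-03-13 tolled the period for 235 days, extending the deadline to 2012-10-30.
Because the defendant's absence from the jurisdiction ran from 2012-04-30 to 2012-08-06, the deadline is extended by 98 days to 2013-02-05.
Tremaine filed on 2012-11-18, before the 2013-02-05 deadline, so the action is timely.

TIMELY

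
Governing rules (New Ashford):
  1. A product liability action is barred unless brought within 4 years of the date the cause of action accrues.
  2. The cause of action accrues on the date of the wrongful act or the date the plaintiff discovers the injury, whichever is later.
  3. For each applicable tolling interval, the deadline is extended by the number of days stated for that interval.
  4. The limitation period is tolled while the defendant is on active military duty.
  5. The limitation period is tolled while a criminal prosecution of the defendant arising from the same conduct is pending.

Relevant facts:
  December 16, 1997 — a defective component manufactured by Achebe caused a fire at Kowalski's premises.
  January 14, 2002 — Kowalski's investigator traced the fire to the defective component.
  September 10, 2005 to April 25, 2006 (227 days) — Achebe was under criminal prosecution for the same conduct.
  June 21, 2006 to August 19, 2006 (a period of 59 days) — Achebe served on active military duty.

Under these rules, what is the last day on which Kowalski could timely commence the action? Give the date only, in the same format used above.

October 27, 2006

The claim accrued on January 14, 2002 — the later of the December 16, 1997 act and the January 14, 2002 discovery.
Adding the 4 years base period to January 14, 2002 gives a deadline of January 14, 2006, before any tolling.
Because the pending criminal prosecution ran from September 10, 2005 to April 25, 2006, the deadline is extended by 227 days to August 29, 2006.
The period was tolled for 59 days by the defendant's active military service (June 21, 2006 to August 19, 2006), pushing the deadline to October 27, 2006.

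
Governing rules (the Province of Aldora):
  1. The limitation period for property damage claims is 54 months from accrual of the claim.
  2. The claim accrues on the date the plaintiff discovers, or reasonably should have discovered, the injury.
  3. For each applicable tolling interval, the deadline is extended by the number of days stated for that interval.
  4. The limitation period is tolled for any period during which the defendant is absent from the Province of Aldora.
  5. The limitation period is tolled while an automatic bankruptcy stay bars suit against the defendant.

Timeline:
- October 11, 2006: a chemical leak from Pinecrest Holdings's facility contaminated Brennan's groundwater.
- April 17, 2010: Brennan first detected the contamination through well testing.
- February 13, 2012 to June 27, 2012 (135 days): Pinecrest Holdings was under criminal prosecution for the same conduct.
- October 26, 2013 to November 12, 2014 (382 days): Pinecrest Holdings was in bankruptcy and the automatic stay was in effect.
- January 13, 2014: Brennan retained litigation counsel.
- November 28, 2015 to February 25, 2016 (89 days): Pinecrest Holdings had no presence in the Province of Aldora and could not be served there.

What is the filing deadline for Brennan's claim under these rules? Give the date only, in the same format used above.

Under the discovery rule, the claim accrued on April 17, 2010, when Brennan discovered the injury — not on the October 11, 2006 date of the underlying act.
The untolled deadline — 54 months after April 17, 2010 — is October 17, 2014.
The period was tolled for 382 days by the automatic bankruptcy stay (October 26, 2013 to November 12, 2014), pushing the deadline to November 3, 2015.
The defendant's absence from the jurisdiction starting November 28, 2015 came too late — the period had run on November 3, 2015 — and so does not extend the deadline.
Although a criminal prosecution ran from February 13, 2012 to June 27, 2012, the stated rules do not make that a tolling event, so it is disregarded.
None of the other events listed affects the running of the period under the stated rules.

November 3, 2015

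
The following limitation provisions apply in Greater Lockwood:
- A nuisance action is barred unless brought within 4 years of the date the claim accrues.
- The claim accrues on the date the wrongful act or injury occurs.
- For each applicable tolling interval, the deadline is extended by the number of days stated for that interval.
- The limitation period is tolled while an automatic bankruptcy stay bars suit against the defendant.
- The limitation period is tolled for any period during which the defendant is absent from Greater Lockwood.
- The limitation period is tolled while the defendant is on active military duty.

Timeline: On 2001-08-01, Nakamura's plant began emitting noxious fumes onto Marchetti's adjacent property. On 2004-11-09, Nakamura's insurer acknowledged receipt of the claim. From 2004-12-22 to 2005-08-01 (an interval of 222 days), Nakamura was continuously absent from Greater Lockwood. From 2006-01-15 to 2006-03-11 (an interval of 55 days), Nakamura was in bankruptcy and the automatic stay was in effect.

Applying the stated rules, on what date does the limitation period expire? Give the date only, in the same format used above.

2006-05-05

The limitation period began to run on 2001-08-01.
Adding the 4 years base period to 2001-08-01 gives a deadline of 2005-08-01, before any tolling.
The defendant's absence from the jurisdiction from 2004-12-22 to 2005-08-01 tolled the period for 222 days, extending the deadline to 2006-03-11.
The period was tolled for 55 days by the automatic bankruptcy stay (2006-01-15 to 2006-03-11), pushing the deadline to 2006-05-05.
Nothing else in the chronology tolls or restarts the period.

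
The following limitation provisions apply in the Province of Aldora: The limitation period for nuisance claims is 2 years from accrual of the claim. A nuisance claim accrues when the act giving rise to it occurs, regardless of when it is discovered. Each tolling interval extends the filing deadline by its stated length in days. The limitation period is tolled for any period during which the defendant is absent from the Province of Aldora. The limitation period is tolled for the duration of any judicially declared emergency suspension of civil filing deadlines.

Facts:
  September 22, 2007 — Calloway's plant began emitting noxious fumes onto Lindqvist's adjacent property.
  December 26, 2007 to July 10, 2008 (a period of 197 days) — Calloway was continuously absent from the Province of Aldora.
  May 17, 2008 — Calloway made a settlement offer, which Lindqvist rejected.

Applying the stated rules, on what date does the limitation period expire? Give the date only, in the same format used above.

April 7, 2010

The limitation period began to run on September 22, 2007.
Adding the 2 years base period to September 22, 2007 gives a deadline of September 22, 2009, before any tolling.
The defendant's absence from the jurisdiction from December 26, 2007 to July 10, 2008 tolled the period for 197 days, extending the deadline to April 7, 2010.
None of the other events listed affects the running of the period under the stated rules.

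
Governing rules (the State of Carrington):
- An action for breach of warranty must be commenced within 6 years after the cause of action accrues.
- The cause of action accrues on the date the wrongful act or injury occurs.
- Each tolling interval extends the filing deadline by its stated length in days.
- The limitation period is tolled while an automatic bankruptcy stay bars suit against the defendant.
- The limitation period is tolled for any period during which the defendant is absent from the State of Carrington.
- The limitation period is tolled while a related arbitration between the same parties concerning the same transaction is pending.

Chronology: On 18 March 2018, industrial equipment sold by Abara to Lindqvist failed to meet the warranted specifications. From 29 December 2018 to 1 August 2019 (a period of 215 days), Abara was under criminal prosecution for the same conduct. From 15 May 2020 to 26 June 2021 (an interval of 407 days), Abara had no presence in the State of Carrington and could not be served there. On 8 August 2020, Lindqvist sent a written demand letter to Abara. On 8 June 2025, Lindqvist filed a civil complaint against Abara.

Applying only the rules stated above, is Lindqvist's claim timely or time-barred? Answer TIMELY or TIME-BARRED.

TIME-BARRED

The claim accrued on 18 March 2018, when the wrongful act occurred.
The untolled deadline — 6 years after 18 March 2018 — is 18 March 2024.
Because the defendant's absence from the jurisdiction ran from 15 May 2020 to 26 June 2021, the deadline is extended by 407 days to 29 April 2025.
The pending criminal prosecution from 29 December 2018 to 1 August 2019 does not toll the period, because no stated rule makes a criminal prosecution a tolling event.
None of the other events listed affects the running of the period under the stated rules.
Filing on 8 June 2025 missed the 29 April 2025 deadline — the action is time-barred.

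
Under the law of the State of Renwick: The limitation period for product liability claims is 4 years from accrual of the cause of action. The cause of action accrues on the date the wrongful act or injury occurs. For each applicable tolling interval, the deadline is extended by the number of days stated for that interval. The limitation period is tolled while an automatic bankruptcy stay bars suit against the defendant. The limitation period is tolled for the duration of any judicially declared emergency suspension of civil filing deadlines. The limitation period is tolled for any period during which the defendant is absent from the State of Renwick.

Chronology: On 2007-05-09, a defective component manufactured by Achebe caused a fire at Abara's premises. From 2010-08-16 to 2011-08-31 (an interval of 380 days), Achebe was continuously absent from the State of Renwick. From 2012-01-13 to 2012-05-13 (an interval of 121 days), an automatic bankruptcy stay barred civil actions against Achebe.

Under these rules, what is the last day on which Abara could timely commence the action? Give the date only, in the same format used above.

The limitation period began to run on 2007-05-09.
Adding the 4 years base period to 2007-05-09 gives a deadline of 2011-05-09, before any tolling.
Because the defendant's absence from the jurisdiction ran from 2010-08-16 to 2011-08-31, the deadline is extended by 380 days to 2012-05-23.
The automatic bankruptcy stay from 2012-01-13 to 2012-05-13 tolled the period for 121 days, extending the deadline to 2012-09-21.

2012-09-21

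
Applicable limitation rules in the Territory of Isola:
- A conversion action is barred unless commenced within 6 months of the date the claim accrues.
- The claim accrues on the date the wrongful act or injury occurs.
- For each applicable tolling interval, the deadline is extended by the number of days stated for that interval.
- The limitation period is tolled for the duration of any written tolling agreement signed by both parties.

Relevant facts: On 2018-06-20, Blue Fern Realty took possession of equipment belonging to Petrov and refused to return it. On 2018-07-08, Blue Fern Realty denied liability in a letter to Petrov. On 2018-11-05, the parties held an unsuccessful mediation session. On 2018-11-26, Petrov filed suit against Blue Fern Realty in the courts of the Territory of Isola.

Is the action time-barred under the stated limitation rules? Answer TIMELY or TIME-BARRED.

TIMELY

The claim accrued on 2018-06-20, when the wrongful act occurred.
The untolled deadline — 6 months after 2018-06-20 — is 2018-12-20.
The other events in the timeline have no effect on the limitation period under the stated rules.
The 2018-11-26 filing precedes the 2018-12-20 deadline; the claim is timely.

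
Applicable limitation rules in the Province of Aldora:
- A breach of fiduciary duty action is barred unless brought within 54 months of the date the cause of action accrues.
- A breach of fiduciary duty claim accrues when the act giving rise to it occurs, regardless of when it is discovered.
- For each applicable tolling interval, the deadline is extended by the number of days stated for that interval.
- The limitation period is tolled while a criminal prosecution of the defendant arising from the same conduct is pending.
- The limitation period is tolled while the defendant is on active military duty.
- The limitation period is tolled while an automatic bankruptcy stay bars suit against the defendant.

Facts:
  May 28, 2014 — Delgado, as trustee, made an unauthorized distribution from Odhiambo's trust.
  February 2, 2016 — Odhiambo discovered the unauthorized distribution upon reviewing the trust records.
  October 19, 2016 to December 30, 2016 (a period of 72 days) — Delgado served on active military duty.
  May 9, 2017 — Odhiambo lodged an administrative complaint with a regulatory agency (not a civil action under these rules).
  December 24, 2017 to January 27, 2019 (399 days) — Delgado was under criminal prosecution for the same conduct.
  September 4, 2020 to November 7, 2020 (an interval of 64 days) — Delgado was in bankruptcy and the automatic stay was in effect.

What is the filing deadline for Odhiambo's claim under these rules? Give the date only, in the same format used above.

The claim accrued on May 28, 2014, when the wrongful act occurred; under the stated occurrence rule the February 2, 2016 discovery does not delay accrual.
Adding the 54 months base period to May 28, 2014 gives a deadline of November 28, 2018, before any tolling.
The defendant's active military service from October 19, 2016 to December 30, 2016 tolled the period for 72 days, extending the deadline to February 8, 2019.
The pending criminal prosecution from December 24, 2017 to January 27, 2019 tolled the period for 399 days, extending the deadline to March 13, 2020.
The automatic bankruptcy stay starting September 4, 2020 came too late — the period had run on March 13, 2020 — and so does not extend the deadline.
The other events in the timeline have no effect on the limitation period under the stated rules.

March 13, 2020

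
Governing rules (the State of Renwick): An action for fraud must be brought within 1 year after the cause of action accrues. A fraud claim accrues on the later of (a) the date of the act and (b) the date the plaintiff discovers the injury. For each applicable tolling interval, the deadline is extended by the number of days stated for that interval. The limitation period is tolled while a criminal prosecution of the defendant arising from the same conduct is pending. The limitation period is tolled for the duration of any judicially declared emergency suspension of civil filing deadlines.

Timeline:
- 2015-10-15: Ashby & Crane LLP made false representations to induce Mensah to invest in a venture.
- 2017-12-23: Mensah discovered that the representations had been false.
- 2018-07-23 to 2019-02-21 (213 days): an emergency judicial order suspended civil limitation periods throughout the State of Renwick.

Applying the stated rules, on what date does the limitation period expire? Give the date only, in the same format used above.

Because discovery on 2017-12-23 post-dates the 2015-10-15 act, accrual under the later-of rule falls on 2017-12-23.
Adding the 1 year base period to 2017-12-23 gives a deadline of 2018-12-23, before any tolling.
Because the emergency suspension of filing deadlines ran from 2018-07-23 to 2019-02-21, the deadline is extended by 213 days to 2019-07-24.

2019-07-24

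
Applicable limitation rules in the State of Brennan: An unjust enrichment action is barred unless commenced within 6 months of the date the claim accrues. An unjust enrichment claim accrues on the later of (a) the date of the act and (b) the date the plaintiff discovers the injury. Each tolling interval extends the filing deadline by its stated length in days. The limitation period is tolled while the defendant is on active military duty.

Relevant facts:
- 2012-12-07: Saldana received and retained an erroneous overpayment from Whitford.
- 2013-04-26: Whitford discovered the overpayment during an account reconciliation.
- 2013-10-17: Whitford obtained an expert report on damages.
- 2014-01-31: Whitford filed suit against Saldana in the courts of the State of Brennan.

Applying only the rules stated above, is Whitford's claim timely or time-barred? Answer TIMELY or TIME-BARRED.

Because discovery on 2013-04-26 post-dates the 2012-12-07 act, accrual under the later-of rule falls on 2013-04-26.
6 months from 2013-04-26 is 2013-10-26.
Nothing else in the chronology tolls or restarts the period.
Filing on 2014-01-31 missed the 2013-10-26 deadline — the action is time-barred.

TIME-BARRED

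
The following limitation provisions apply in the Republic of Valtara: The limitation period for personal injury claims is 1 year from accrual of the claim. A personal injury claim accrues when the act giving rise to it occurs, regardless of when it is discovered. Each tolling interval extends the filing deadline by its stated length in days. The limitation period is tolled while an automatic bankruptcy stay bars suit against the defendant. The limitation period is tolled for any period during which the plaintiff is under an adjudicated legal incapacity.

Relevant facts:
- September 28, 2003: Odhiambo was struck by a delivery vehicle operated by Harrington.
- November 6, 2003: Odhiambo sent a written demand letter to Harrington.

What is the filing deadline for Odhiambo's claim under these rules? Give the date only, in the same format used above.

The claim accrued on September 28, 2003, when the wrongful act occurred.
The untolled deadline — 1 year after September 28, 2003 — is September 28, 2004.
The other events in the timeline have no effect on the limitation period under the stated rules.

September 28, 2004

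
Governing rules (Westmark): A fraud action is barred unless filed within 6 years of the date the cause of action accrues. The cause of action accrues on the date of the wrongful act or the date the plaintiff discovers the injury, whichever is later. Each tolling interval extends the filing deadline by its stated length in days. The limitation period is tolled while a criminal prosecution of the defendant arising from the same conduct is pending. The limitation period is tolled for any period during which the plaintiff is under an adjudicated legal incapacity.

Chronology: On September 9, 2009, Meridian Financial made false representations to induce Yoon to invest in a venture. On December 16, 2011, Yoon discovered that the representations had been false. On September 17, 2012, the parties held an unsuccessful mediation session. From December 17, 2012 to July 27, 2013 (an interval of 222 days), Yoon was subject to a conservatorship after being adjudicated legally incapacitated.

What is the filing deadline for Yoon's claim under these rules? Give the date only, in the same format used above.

July 26, 2018

Because discovery on December 16, 2011 post-dates the September 9, 2009 act, accrual under the later-of rule falls on December 16, 2011.
The untolled deadline — 6 years after December 16, 2011 — is December 16, 2017.
The period was tolled for 222 days by the plaintiff's legal incapacity (December 17, 2012 to July 27, 2013), pushing the deadline to July 26, 2018.
None of the other events listed affects the running of the period under the stated rules.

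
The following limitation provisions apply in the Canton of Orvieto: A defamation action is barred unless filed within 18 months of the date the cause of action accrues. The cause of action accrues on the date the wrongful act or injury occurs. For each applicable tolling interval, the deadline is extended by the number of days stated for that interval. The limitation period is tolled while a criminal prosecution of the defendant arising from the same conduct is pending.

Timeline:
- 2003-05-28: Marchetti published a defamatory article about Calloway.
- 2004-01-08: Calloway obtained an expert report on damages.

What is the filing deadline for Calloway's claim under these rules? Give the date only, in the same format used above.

The claim accrued on 2003-05-28, when the wrongful act occurred.
Adding the 18 months base period to 2003-05-28 gives a deadline of 2004-11-28, before any tolling.
Nothing else in the chronology tolls or restarts the period.

2004-11-28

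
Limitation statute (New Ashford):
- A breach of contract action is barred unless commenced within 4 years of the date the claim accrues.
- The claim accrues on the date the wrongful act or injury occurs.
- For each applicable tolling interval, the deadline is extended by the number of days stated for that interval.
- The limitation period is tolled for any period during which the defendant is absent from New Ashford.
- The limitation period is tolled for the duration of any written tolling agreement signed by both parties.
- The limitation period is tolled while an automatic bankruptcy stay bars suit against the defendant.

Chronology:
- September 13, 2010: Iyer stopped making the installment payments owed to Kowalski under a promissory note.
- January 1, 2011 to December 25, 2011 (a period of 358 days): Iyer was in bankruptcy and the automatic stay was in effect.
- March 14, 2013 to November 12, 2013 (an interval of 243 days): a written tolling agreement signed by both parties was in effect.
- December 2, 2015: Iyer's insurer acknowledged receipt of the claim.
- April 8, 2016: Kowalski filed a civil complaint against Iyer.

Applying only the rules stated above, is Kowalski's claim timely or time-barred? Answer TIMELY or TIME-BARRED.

TIMELY

The limitation period began to run on September 13, 2010.
Adding the 4 years base period to September 13, 2010 gives a deadline of September 13, 2014, before any tolling.
The automatic bankruptcy stay from January 1, 2011 to December 25, 2011 tolled the period for 358 days, extending the deadline to September 6, 2015.
The period was tolled for 243 days by the written tolling agreement (March 14, 2013 to November 12, 2013), pushing the deadline to May 6, 2016.
The other events in the timeline have no effect on the limitation period under the stated rules.
Filing on April 8, 2016 beat the May 6, 2016 deadline — the action is timely.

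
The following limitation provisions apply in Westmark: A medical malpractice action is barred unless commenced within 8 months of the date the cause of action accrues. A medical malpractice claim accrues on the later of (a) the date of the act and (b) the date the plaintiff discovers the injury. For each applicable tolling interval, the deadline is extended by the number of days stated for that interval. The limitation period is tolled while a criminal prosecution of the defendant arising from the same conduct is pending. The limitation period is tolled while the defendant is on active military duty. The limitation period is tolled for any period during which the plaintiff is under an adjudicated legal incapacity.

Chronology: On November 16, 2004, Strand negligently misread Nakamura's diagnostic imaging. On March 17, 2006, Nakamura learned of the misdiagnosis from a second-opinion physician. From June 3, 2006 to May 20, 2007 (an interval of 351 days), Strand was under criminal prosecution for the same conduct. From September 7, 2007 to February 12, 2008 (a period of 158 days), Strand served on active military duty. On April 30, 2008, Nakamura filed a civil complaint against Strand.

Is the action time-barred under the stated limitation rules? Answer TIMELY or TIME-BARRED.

Because discovery on March 17, 2006 post-dates the November 16, 2004 act, accrual under the later-of rule falls on March 17, 2006.
Adding the 8 months base period to March 17, 2006 gives a deadline of November 17, 2006, before any tolling.
The pending criminal prosecution from June 3, 2006 to May 20, 2007 tolled the period for 351 days, extending the deadline to November 3, 2007.
The period was tolled for 158 days by the defendant's active military service (September 7, 2007 to February 12, 2008), pushing the deadline to April 9, 2008.
The April 30, 2008 filing falls after the April 9, 2008 deadline; the claim is time-barred.

TIME-BARRED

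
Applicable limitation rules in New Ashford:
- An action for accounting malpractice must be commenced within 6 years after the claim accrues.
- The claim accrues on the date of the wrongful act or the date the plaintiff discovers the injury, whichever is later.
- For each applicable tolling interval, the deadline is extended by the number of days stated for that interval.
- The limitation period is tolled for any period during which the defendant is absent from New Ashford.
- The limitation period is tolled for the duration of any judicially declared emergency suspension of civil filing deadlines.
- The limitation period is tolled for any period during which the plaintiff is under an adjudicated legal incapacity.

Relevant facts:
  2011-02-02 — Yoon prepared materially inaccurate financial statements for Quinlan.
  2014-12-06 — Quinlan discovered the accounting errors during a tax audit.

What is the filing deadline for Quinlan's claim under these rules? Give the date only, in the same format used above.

2020-12-06

Because discovery on 2014-12-06 post-dates the 2011-02-02 act, accrual under the later-of rule falls on 2014-12-06.
Adding the 6 years base period to 2014-12-06 gives a deadline of 2020-12-06, before any tolling.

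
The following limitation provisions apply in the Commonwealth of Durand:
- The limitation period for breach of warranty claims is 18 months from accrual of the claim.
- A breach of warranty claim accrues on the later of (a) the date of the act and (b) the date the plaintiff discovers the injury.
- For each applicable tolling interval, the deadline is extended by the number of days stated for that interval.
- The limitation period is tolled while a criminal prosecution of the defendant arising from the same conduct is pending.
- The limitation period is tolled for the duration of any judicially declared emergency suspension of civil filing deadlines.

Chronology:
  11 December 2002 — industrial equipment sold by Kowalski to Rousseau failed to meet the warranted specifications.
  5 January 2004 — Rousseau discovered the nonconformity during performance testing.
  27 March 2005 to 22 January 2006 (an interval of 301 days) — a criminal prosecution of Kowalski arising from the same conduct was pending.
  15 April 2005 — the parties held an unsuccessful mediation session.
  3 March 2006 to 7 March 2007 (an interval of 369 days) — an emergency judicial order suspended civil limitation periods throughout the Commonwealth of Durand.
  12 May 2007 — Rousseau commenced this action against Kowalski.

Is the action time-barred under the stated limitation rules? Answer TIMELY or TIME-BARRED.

Taking the later of the act (11 December 2002) and discovery (5 January 2004), the claim accrued on 5 January 2004.
18 months from 5 January 2004 is 5 July 2005.
The pending criminal prosecution from 27 March 2005 to 22 January 2006 tolled the period for 301 days, extending the deadline to 2 May 2006.
The period was tolled for 369 days by the emergency suspension of filing deadlines (3 March 2006 to 7 March 2007), pushing the deadline to 6 May 2007.
The other events in the timeline have no effect on the limitation period under the stated rules.
Rousseau filed on 12 May 2007, after the 6 May 2007 deadline, so the action is time-barred.

TIME-BARRED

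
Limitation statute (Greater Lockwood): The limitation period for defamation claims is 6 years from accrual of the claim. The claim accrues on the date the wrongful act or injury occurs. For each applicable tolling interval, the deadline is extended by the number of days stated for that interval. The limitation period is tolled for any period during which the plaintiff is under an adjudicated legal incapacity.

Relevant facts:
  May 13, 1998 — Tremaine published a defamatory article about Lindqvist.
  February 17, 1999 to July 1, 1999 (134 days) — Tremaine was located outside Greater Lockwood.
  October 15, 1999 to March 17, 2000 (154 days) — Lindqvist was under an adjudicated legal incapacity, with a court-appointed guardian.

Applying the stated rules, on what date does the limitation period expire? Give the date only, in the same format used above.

October 14, 2004

The limitation period began to run on May 13, 1998.
6 years from May 13, 1998 is May 13, 2004.
The plaintiff's legal incapacity from October 15, 1999 to March 17, 2000 tolled the period for 154 days, extending the deadline to October 14, 2004.
No stated provision tolls the period for the defendant's absence, so the interval from February 17, 1999 to July 1, 1999 has no effect on the deadline.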